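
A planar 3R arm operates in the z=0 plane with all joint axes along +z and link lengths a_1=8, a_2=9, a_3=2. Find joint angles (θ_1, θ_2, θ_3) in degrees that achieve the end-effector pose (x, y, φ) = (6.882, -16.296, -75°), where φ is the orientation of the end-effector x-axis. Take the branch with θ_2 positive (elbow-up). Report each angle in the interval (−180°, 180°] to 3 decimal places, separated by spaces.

wrist centre = target − a_3·(cos φ, sin φ) = (6.3644, -14.3641)
cos θ_2 = (246.8339−8²−9²)/(2·8·9) = 0.7072; θ_2 = 44.9941° (elbow-up)
β = atan2(-14.3641,6.3644) = -66.1032°; ψ = atan2(6.3633,14.3646) = 23.8926°
θ_1 = β − ψ = -89.9958°
θ_3 = φ − θ_1 − θ_2 = -29.9983° (wrapped to (-180°,180°])

-89.996 44.994 -29.998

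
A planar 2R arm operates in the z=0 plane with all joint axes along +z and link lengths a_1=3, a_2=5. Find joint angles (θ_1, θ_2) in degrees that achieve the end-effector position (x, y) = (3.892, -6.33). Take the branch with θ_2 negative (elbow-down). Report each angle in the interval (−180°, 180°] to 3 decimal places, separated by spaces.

cos θ_2 = (55.2166−3²−5²)/(2·3·5) = 0.7072; θ_2 = -44.9909° (elbow-down)
β = atan2(-6.3300,3.8920) = -58.4147°; ψ = atan2(-3.5350,6.5361) = -28.4062°
θ_1 = β − ψ = -30.0085°

-30.008 -44.991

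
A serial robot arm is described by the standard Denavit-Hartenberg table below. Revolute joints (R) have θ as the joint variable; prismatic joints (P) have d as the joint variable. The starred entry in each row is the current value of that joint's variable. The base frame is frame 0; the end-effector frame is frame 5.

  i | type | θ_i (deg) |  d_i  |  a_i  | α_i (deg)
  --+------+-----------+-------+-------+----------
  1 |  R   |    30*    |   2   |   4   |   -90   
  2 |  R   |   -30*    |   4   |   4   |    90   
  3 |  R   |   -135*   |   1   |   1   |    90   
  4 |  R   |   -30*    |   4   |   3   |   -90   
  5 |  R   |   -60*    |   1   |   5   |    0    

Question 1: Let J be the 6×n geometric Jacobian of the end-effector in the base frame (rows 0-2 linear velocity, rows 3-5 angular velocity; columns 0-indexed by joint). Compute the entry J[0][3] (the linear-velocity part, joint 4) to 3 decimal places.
axis z_3 = (-0.8839,0.3062,-0.3536); lever o_n−o_3 = (-7.4775,-1.8129,-6.4375)
cross product → J_v[:, 3] = (-2.6120,-3.0463,3.8919)
J_ω[:, 3] = z_3
entry J[0][3] = -2.6120

-2.612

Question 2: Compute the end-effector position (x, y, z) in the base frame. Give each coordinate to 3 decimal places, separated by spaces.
-3.623 4.215 -1.925

after link 1: o_1 = (3.4641, 2.0000, 2.0000)
after link 2: o_2 = (4.4641, 7.1962, 4.0000)
after link 3: o_3 = (3.8543, 6.0276, 4.5125)
after link 4: o_4 = (0.5090, 5.2409, 0.8807)
after link 5: o_5 = (-3.6232, 4.2147, -1.9250)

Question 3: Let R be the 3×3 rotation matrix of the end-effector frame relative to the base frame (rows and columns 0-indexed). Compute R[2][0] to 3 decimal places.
End-effector x-axis (col 0 of R) = (-0.7338,-0.0701,-0.6758)
R[2][0] = -0.6758

-0.676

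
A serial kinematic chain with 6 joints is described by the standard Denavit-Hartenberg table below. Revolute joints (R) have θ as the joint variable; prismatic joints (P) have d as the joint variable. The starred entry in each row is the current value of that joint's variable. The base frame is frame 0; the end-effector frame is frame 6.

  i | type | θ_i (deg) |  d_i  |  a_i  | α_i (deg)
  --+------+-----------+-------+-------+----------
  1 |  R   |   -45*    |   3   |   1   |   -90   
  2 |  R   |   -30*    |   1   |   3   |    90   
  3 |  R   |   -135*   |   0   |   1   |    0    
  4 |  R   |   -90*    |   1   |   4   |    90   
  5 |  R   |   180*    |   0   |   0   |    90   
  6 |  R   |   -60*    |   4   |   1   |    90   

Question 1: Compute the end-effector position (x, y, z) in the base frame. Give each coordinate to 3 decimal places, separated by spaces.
after link 1: o_1 = (0.7071, -0.7071, 3.0000)
after link 2: o_2 = (3.2513, -1.8371, 4.5000)
after link 3: o_3 = (2.3183, -1.9041, 4.1464)
after link 4: o_4 = (2.2327, 2.1815, 3.5983)
after link 5: o_5 = (2.2327, 2.1815, 3.5983)
after link 6: o_6 = (-0.0230, 3.0712, 6.9330)

-0.023 3.071 6.933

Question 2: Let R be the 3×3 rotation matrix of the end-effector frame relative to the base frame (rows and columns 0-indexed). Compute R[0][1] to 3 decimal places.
End-effector y-axis (col 1 of R) = (-0.3536,0.3536,0.8660)
R[0][1] = -0.3536

-0.354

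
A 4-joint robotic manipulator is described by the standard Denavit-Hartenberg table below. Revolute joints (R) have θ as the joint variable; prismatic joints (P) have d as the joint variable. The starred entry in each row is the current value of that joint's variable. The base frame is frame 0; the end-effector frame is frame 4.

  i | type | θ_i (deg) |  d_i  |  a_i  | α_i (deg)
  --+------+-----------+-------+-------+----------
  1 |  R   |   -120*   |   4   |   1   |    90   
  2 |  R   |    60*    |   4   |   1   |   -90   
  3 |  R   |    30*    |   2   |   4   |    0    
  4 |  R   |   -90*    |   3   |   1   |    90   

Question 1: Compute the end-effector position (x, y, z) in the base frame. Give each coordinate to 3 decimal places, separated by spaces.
-2.058 2.167 10.799

after link 1: o_1 = (-0.5000, -0.8660, 4.0000)
after link 2: o_2 = (-4.2141, 0.7010, 4.8660)
after link 3: o_3 = (-2.4821, -0.2990, 8.8660)
after link 4: o_4 = (-2.0580, 2.1675, 10.7990)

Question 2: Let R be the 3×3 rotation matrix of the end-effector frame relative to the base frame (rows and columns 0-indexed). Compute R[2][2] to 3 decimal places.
End-effector z-axis (col 2 of R) = (-0.2165,0.6250,-0.7500)
R[2][2] = -0.7500

-0.750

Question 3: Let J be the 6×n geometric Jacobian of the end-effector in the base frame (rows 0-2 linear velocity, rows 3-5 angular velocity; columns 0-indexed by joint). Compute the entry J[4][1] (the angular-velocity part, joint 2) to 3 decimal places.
0.500

axis z_1 = (-0.8660,0.5000,0.0000); lever o_n−o_1 = (-1.5580,3.0335,6.7990)
cross product → J_v[:, 1] = (3.3995,5.8881,-1.8481)
J_ω[:, 1] = z_1
entry J[4][1] = 0.5000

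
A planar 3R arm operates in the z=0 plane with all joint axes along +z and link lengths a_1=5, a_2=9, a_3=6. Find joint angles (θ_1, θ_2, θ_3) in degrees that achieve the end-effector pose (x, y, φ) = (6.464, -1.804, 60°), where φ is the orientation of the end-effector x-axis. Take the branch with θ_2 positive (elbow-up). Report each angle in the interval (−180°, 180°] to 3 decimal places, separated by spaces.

wrist centre = target − a_3·(cos φ, sin φ) = (3.4640, -7.0002)
cos θ_2 = (61.0014−5²−9²)/(2·5·9) = -0.5000; θ_2 = 119.9989° (elbow-up)
β = atan2(-7.0002,3.4640) = -63.6717°; ψ = atan2(7.7943,0.5001) = 86.3285°
θ_1 = β − ψ = -150.0002°
θ_3 = φ − θ_1 − θ_2 = 90.0012° (wrapped to (-180°,180°])

-150.000 119.999 90.001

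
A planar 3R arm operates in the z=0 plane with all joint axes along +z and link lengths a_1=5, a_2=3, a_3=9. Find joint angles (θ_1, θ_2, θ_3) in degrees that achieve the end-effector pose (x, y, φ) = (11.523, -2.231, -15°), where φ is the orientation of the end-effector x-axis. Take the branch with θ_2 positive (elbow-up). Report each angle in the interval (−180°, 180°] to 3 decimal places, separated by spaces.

wrist centre = target − a_3·(cos φ, sin φ) = (2.8297, 0.0984)
cos θ_2 = (8.0167−5²−3²)/(2·5·3) = -0.8661; θ_2 = 150.0097° (elbow-up)
β = atan2(0.0984,2.8297) = 1.9910°; ψ = atan2(1.4996,2.4017) = 31.9799°
θ_1 = β − ψ = -29.9889°
θ_3 = φ − θ_1 − θ_2 = -135.0208° (wrapped to (-180°,180°])

-29.989 150.010 -135.021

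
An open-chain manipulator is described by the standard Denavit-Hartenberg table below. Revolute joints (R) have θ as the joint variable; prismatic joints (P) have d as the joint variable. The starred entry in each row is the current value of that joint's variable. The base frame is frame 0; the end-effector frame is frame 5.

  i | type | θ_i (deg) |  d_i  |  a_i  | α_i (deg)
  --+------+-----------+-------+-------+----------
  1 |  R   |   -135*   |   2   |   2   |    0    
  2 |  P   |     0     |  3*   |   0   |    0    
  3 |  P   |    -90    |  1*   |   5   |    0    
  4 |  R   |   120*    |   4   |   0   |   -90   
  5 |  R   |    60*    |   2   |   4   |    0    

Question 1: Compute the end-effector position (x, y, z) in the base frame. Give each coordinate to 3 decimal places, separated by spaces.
after link 1: o_1 = (-1.4142, -1.4142, 2.0000)
after link 2: o_2 = (-1.4142, -1.4142, 5.0000)
after link 3: o_3 = (-4.9497, 2.1213, 6.0000)
after link 4: o_4 = (-4.9497, 2.1213, 10.0000)
after link 5: o_5 = (-3.5355, -0.3282, 6.5359)

-3.536 -0.328 6.536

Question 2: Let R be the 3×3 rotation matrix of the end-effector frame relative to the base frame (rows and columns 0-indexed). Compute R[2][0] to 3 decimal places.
End-effector x-axis (col 0 of R) = (-0.1294,-0.4830,-0.8660)
R[2][0] = -0.8660

-0.866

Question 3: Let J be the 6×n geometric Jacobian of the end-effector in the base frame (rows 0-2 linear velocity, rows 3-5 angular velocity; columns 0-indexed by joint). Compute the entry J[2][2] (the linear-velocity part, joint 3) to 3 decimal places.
prismatic axis z_2 = (0.0000,0.0000,1.0000)
J_v[:, 2] = z_2; J_ω[:, 2] = (0,0,0)
entry J[2][2] = 1.0000

1.000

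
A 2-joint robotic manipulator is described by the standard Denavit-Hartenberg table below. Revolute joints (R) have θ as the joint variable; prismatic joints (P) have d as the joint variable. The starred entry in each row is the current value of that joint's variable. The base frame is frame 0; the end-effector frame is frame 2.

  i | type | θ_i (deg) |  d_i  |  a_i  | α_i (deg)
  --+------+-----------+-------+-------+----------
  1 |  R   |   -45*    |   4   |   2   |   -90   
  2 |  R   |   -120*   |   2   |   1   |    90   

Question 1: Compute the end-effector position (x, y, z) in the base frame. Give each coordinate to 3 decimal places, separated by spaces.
after link 1: o_1 = (1.4142, -1.4142, 4.0000)
after link 2: o_2 = (2.4749, 0.3536, 4.8660)

2.475 0.354 4.866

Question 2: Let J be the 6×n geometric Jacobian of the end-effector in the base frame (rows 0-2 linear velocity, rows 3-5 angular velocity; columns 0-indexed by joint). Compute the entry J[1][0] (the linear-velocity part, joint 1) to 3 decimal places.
axis z_0 = ẑ; lever o_n−o_0 = (2.4749,0.3536,4.8660)
cross product → J_v[:, 0] = (-0.3536,2.4749,0.0000)
J_ω[:, 0] = z_0
entry J[1][0] = 2.4749

2.475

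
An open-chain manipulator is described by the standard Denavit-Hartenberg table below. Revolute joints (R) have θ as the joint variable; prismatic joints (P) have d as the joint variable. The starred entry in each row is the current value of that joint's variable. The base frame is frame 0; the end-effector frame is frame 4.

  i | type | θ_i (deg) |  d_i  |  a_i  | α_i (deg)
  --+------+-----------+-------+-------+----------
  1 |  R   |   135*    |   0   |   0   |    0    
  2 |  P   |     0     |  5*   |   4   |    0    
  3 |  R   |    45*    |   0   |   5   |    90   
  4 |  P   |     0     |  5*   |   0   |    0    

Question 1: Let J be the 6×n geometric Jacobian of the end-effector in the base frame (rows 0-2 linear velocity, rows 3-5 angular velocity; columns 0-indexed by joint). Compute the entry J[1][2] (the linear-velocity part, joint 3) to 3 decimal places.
axis z_2 = (0.0000,0.0000,1.0000); lever o_n−o_2 = (-5.0000,5.0000,0.0000)
cross product → J_v[:, 2] = (-5.0000,-5.0000,0.0000)
J_ω[:, 2] = z_2
entry J[1][2] = -5.0000

-5.000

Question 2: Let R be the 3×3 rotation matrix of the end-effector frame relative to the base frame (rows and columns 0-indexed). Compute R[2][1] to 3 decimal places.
1.000

End-effector y-axis (col 1 of R) = (-0.0000,-0.0000,1.0000)
R[2][1] = 1.0000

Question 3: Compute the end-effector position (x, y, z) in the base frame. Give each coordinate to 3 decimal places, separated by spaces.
after link 1: o_1 = (0.0000, 0.0000, 0.0000)
after link 2: o_2 = (-2.8284, 2.8284, 5.0000)
after link 3: o_3 = (-7.8284, 2.8284, 5.0000)
after link 4: o_4 = (-7.8284, 7.8284, 5.0000)

-7.828 7.828 5.000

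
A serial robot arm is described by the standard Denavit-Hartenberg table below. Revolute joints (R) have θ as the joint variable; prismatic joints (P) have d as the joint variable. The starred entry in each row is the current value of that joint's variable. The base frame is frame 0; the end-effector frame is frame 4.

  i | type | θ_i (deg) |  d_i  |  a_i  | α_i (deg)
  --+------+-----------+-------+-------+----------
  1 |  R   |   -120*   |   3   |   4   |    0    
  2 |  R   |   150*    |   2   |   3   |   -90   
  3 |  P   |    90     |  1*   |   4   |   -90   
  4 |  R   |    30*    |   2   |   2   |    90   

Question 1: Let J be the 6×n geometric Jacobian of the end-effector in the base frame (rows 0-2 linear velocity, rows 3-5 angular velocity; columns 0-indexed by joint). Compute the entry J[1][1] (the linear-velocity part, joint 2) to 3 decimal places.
axis z_1 = (0.0000,0.0000,1.0000); lever o_n−o_1 = (0.8660,0.5000,-3.7321)
cross product → J_v[:, 1] = (-0.5000,0.8660,0.0000)
J_ω[:, 1] = z_1
entry J[1][1] = 0.8660

0.866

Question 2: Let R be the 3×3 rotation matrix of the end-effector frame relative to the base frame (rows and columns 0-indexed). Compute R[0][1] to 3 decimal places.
End-effector y-axis (col 1 of R) = (-0.8660,-0.5000,-0.0000)
R[0][1] = -0.8660

-0.866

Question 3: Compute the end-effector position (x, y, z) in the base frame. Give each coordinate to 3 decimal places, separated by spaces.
-1.134 -2.964 -0.732

after link 1: o_1 = (-2.0000, -3.4641, 3.0000)
after link 2: o_2 = (0.5981, -1.9641, 5.0000)
after link 3: o_3 = (0.0981, -1.0981, 1.0000)
after link 4: o_4 = (-1.1340, -2.9641, -0.7321)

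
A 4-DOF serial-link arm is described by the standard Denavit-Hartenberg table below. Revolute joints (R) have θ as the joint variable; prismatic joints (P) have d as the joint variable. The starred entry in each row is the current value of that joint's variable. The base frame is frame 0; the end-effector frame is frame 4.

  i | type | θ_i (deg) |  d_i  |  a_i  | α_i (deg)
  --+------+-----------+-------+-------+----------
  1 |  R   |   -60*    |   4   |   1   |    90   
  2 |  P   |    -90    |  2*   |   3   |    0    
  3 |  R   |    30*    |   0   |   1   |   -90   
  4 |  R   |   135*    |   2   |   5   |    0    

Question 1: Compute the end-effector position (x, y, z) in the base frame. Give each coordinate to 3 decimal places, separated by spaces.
after link 1: o_1 = (0.5000, -0.8660, 4.0000)
after link 2: o_2 = (-1.2321, -1.8660, 1.0000)
after link 3: o_3 = (-0.9821, -2.2990, 0.1340)
after link 4: o_4 = (2.0620, -0.5003, 4.1958)

2.062 -0.500 4.196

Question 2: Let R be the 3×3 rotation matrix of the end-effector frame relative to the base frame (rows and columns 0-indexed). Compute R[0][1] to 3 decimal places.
-0.789

End-effector y-axis (col 1 of R) = (-0.7891,-0.0474,0.6124)
R[0][1] = -0.7891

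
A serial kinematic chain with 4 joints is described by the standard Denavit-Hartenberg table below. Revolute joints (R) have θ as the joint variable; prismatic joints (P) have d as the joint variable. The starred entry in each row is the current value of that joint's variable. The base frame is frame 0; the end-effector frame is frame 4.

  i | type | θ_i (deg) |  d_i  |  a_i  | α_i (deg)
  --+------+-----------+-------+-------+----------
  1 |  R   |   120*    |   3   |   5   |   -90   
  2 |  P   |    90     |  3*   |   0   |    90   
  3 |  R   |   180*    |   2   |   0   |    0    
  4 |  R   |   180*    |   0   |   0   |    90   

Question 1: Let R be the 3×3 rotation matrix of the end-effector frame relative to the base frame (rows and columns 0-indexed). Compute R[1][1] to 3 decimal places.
0.866

End-effector y-axis (col 1 of R) = (-0.5000,0.8660,0.0000)
R[1][1] = 0.8660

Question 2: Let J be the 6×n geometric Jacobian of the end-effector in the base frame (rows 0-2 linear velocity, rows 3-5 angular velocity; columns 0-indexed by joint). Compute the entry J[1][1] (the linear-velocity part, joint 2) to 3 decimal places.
-0.500

prismatic axis z_1 = (-0.8660,-0.5000,0.0000)
J_v[:, 1] = z_1; J_ω[:, 1] = (0,0,0)
entry J[1][1] = -0.5000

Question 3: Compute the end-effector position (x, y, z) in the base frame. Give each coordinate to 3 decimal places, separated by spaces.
after link 1: o_1 = (-2.5000, 4.3301, 3.0000)
after link 2: o_2 = (-5.0981, 2.8301, 3.0000)
after link 3: o_3 = (-6.0981, 4.5622, 3.0000)
after link 4: o_4 = (-6.0981, 4.5622, 3.0000)

-6.098 4.562 3.000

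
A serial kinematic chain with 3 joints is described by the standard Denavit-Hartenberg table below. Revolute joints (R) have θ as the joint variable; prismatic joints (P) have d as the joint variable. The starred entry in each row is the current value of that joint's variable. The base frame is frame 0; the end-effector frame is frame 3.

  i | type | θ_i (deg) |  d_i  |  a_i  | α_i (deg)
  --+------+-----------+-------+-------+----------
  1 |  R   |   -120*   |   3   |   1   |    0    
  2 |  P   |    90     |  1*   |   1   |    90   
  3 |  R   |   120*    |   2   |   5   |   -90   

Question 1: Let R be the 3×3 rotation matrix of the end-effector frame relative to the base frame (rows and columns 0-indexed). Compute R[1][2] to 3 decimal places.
End-effector z-axis (col 2 of R) = (-0.7500,0.4330,-0.5000)
R[1][2] = 0.4330

0.433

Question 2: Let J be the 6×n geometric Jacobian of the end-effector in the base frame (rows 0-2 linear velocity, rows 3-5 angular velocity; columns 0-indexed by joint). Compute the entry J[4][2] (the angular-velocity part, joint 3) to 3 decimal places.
axis z_2 = (-0.5000,-0.8660,0.0000); lever o_n−o_2 = (-3.1651,-0.4821,4.3301)
cross product → J_v[:, 2] = (-3.7500,2.1651,-2.5000)
J_ω[:, 2] = z_2
entry J[4][2] = -0.8660

-0.866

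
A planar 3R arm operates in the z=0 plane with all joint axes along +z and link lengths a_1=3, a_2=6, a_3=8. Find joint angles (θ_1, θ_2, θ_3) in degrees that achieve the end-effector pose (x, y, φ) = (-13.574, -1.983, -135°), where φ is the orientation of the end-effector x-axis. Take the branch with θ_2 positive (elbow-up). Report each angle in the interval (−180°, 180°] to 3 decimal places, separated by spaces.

135.006 29.995 59.999

wrist centre = target − a_3·(cos φ, sin φ) = (-7.9171, 3.6739)
cos θ_2 = (76.1784−3²−6²)/(2·3·6) = 0.8661; θ_2 = 29.9953° (elbow-up)
β = atan2(3.6739,-7.9171) = 155.1069°; ψ = atan2(2.9996,8.1964) = 20.1007°
θ_1 = β − ψ = 135.0062°
θ_3 = φ − θ_1 − θ_2 = 59.9985° (wrapped to (-180°,180°])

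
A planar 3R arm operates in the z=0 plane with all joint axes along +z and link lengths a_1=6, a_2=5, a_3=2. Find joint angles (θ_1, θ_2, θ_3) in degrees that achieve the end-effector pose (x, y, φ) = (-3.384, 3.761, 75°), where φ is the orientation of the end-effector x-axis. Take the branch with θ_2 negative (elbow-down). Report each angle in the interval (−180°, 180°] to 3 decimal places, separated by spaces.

-149.995 -135.007 0.002

wrist centre = target − a_3·(cos φ, sin φ) = (-3.9016, 1.8291)
cos θ_2 = (18.5686−6²−5²)/(2·6·5) = -0.7072; θ_2 = -135.0068° (elbow-down)
β = atan2(1.8291,-3.9016) = 154.8821°; ψ = atan2(-3.5351,2.4640) = -55.1227°
θ_1 = β − ψ = 210.0048°
θ_3 = φ − θ_1 − θ_2 = 0.0020° (wrapped to (-180°,180°])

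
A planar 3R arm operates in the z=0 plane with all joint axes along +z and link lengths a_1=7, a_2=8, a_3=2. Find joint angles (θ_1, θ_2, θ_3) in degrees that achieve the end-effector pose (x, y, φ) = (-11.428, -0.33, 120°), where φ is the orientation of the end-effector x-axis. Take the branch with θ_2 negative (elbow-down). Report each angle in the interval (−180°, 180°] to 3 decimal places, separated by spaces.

-119.999 -90.002 -29.998

wrist centre = target − a_3·(cos φ, sin φ) = (-10.4280, -2.0621)
cos θ_2 = (112.9952−7²−8²)/(2·7·8) = -0.0000; θ_2 = -90.0024° (elbow-down)
β = atan2(-2.0621,-10.4280) = -168.8145°; ψ = atan2(-8.0000,6.9997) = -48.8155°
θ_1 = β − ψ = -119.9991°
θ_3 = φ − θ_1 − θ_2 = -29.9985° (wrapped to (-180°,180°])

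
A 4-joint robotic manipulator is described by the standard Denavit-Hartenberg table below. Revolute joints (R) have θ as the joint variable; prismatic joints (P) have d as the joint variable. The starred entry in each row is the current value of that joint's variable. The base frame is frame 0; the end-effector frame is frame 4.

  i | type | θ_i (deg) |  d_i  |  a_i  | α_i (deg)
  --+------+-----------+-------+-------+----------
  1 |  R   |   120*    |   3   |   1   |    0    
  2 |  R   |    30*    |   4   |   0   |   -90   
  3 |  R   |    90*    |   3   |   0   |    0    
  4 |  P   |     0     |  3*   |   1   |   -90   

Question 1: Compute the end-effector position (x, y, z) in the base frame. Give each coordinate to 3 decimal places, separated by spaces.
-3.500 -4.330 6.000

after link 1: o_1 = (-0.5000, 0.8660, 3.0000)
after link 2: o_2 = (-0.5000, 0.8660, 7.0000)
after link 3: o_3 = (-2.0000, -1.7321, 7.0000)
after link 4: o_4 = (-3.5000, -4.3301, 6.0000)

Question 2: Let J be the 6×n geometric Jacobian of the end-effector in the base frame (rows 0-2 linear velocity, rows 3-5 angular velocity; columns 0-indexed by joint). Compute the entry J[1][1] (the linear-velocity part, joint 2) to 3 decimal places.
-3.000

axis z_1 = (0.0000,0.0000,1.0000); lever o_n−o_1 = (-3.0000,-5.1962,3.0000)
cross product → J_v[:, 1] = (5.1962,-3.0000,0.0000)
J_ω[:, 1] = z_1
entry J[1][1] = -3.0000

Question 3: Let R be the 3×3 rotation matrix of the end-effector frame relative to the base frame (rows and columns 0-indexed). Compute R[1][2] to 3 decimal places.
End-effector z-axis (col 2 of R) = (0.8660,-0.5000,-0.0000)
R[1][2] = -0.5000

-0.500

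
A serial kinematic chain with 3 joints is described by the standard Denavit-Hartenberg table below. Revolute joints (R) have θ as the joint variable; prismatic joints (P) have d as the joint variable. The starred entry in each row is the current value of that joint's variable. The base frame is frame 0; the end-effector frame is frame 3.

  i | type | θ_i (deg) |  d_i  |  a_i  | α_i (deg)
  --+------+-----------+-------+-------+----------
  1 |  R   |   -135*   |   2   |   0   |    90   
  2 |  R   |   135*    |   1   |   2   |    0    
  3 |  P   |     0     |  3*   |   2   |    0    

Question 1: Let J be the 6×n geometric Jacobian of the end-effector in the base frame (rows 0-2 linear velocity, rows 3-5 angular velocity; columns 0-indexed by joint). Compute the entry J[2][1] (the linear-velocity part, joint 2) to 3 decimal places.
-2.828

axis z_1 = (-0.7071,0.7071,0.0000); lever o_n−o_1 = (-0.8284,4.8284,2.8284)
cross product → J_v[:, 1] = (2.0000,2.0000,-2.8284)
J_ω[:, 1] = z_1
entry J[2][1] = -2.8284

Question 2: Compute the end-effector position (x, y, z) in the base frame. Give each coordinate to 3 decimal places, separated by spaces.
-0.828 4.828 4.828

after link 1: o_1 = (0.0000, 0.0000, 2.0000)
after link 2: o_2 = (0.2929, 1.7071, 3.4142)
after link 3: o_3 = (-0.8284, 4.8284, 4.8284)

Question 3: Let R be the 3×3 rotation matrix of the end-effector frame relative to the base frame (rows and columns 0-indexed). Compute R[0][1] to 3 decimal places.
0.500

End-effector y-axis (col 1 of R) = (0.5000,0.5000,-0.7071)
R[0][1] = 0.5000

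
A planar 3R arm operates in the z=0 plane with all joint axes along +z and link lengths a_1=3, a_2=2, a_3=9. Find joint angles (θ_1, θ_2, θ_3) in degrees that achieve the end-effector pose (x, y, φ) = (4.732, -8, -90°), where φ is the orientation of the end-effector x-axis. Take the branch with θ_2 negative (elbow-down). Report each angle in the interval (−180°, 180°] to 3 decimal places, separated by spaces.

wrist centre = target − a_3·(cos φ, sin φ) = (4.7320, 1.0000)
cos θ_2 = (23.3918−3²−2²)/(2·3·2) = 0.8660; θ_2 = -30.0046° (elbow-down)
β = atan2(1.0000,4.7320) = 11.9326°; ψ = atan2(-1.0001,4.7320) = -11.9343°
θ_1 = β − ψ = 23.8669°
θ_3 = φ − θ_1 − θ_2 = -83.8623° (wrapped to (-180°,180°])

23.867 -30.005 -83.862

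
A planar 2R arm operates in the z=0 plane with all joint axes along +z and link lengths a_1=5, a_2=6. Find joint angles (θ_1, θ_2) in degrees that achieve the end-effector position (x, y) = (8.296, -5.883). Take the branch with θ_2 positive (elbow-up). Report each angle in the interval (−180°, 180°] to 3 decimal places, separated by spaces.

cos θ_2 = (103.4333−5²−6²)/(2·5·6) = 0.7072; θ_2 = 44.9907° (elbow-up)
β = atan2(-5.8830,8.2960) = -35.3419°; ψ = atan2(4.2420,9.2433) = 24.6513°
θ_1 = β − ψ = -59.9932°

-59.993 44.991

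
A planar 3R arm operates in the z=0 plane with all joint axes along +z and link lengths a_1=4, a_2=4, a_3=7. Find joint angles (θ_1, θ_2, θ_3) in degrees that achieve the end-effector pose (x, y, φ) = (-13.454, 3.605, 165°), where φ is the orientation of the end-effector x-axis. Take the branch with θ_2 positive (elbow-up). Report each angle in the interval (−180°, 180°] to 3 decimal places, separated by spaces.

wrist centre = target − a_3·(cos φ, sin φ) = (-6.6925, 1.7933)
cos θ_2 = (48.0056−4²−4²)/(2·4·4) = 0.5002; θ_2 = 59.9884° (elbow-up)
β = atan2(1.7933,-6.6925) = 164.9999°; ψ = atan2(3.4637,6.0007) = 29.9942°
θ_1 = β − ψ = 135.0057°
θ_3 = φ − θ_1 − θ_2 = -29.9941° (wrapped to (-180°,180°])

135.006 59.988 -29.994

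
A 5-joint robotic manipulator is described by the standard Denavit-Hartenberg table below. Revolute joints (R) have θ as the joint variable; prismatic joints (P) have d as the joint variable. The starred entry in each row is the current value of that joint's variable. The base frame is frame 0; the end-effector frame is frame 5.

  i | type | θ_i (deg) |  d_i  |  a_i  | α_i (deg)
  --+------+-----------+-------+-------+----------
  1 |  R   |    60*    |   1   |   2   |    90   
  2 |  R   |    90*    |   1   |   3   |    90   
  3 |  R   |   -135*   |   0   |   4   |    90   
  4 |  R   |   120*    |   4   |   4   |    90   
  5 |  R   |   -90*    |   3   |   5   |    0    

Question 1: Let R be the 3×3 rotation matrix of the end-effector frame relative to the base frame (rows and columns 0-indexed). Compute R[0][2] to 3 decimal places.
-0.280

End-effector z-axis (col 2 of R) = (-0.2803,0.7392,-0.6124)
R[0][2] = -0.2803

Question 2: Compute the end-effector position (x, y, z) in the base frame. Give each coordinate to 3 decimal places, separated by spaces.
0.920 7.510 1.456

after link 1: o_1 = (1.0000, 1.7321, 1.0000)
after link 2: o_2 = (1.8660, 1.2321, 4.0000)
after link 3: o_3 = (-0.5835, 2.6463, 1.1716)
after link 4: o_4 = (4.8228, 3.5249, -0.2426)
after link 5: o_5 = (0.9200, 7.5103, 1.4558)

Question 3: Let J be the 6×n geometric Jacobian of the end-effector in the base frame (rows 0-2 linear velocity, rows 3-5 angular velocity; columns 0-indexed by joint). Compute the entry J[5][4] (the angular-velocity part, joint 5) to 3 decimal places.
-0.612

axis z_4 = (-0.2803,0.7392,-0.6124); lever o_n−o_4 = (-3.9029,3.9854,1.6984)
cross product → J_v[:, 4] = (3.6960,2.8661,1.7678)
J_ω[:, 4] = z_4
entry J[5][4] = -0.6124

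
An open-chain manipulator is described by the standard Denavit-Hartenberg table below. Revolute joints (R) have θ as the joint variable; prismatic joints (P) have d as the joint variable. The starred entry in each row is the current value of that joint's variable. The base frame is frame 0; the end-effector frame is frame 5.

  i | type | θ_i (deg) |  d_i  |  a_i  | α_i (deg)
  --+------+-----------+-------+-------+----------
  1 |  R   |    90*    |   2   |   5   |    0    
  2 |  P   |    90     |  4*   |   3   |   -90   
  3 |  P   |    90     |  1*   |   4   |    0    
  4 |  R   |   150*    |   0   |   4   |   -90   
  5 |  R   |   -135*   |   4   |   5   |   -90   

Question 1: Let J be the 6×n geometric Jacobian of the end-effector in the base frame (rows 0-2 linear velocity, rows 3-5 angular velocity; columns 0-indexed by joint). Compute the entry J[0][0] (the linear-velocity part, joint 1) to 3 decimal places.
axis z_0 = ẑ; lever o_n−o_0 = (-6.2319,0.4645,4.4022)
cross product → J_v[:, 0] = (-0.4645,-6.2319,0.0000)
J_ω[:, 0] = z_0
entry J[0][0] = -0.4645

-0.464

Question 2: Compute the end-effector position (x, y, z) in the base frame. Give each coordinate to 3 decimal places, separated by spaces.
after link 1: o_1 = (0.0000, 5.0000, 2.0000)
after link 2: o_2 = (-3.0000, 5.0000, 6.0000)
after link 3: o_3 = (-3.0000, 4.0000, 2.0000)
after link 4: o_4 = (-1.0000, 4.0000, 5.4641)
after link 5: o_5 = (-6.2319, 0.4645, 4.4022)

-6.232 0.464 4.402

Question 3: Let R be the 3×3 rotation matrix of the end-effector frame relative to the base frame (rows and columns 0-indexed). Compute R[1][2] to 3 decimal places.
-0.707

End-effector z-axis (col 2 of R) = (0.3536,-0.7071,0.6124)
R[1][2] = -0.7071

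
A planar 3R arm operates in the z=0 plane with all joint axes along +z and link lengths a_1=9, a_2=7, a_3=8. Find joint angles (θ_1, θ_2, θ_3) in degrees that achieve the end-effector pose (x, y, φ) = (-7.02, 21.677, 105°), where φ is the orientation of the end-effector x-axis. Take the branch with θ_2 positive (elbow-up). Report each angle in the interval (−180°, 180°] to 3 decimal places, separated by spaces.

89.997 45.005 -30.002

wrist centre = target − a_3·(cos φ, sin φ) = (-4.9494, 13.9496)
cos θ_2 = (219.0882−9²−7²)/(2·9·7) = 0.7070; θ_2 = 45.0047° (elbow-up)
β = atan2(13.9496,-4.9494) = 109.5352°; ψ = atan2(4.9502,13.9493) = 19.5381°
θ_1 = β − ψ = 89.9971°
θ_3 = φ − θ_1 − θ_2 = -30.0018° (wrapped to (-180°,180°])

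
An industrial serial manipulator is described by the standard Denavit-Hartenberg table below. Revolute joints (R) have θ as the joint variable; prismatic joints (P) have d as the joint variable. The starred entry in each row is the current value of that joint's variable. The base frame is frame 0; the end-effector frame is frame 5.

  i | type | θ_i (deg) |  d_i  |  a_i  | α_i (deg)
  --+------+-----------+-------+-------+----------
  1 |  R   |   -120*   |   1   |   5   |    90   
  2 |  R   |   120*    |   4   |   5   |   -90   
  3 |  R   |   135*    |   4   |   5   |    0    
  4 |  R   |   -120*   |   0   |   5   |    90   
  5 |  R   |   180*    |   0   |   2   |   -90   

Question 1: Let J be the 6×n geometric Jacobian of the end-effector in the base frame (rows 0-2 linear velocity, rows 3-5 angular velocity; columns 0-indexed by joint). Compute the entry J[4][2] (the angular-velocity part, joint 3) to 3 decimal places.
0.750

axis z_2 = (0.4330,0.7500,-0.5000); lever o_n−o_2 = (5.3069,0.5678,-2.5523)
cross product → J_v[:, 2] = (-1.6303,-1.5483,-3.7343)
J_ω[:, 2] = z_2
entry J[4][2] = 0.7500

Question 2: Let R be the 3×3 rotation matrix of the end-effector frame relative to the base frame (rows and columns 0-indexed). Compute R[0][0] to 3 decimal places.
-0.466

End-effector x-axis (col 0 of R) = (-0.4656,-0.2888,-0.8365)
R[0][0] = -0.4656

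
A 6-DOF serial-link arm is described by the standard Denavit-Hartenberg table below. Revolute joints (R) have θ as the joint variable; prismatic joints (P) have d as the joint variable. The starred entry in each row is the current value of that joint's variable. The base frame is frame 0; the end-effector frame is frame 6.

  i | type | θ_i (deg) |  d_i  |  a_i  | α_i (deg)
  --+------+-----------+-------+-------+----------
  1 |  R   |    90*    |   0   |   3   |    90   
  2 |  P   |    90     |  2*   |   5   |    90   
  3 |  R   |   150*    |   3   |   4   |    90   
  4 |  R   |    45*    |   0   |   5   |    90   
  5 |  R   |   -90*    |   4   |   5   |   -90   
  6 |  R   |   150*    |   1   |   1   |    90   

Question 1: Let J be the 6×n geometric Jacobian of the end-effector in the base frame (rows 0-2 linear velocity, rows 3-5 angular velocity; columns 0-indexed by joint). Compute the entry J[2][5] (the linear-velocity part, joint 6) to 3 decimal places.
axis z_5 = (0.3536,0.7071,-0.6124); lever o_n−o_5 = (0.9268,1.0607,0.1268)
cross product → J_v[:, 5] = (0.7392,-0.6124,-0.2803)
J_ω[:, 5] = z_5
entry J[2][5] = -0.2803

-0.280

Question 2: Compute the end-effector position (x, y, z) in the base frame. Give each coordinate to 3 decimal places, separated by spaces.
after link 1: o_1 = (0.0000, 3.0000, 0.0000)
after link 2: o_2 = (2.0000, 3.0000, 5.0000)
after link 3: o_3 = (4.0000, 6.0000, 1.5359)
after link 4: o_4 = (5.7678, 9.5355, -1.5260)
after link 5: o_5 = (2.8519, 6.7071, -6.4755)
after link 6: o_6 = (3.7786, 7.7678, -6.3486)

3.779 7.768 -6.349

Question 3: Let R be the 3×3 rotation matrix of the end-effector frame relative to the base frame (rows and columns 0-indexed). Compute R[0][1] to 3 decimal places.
End-effector y-axis (col 1 of R) = (0.3536,0.7071,-0.6124)
R[0][1] = 0.3536

0.354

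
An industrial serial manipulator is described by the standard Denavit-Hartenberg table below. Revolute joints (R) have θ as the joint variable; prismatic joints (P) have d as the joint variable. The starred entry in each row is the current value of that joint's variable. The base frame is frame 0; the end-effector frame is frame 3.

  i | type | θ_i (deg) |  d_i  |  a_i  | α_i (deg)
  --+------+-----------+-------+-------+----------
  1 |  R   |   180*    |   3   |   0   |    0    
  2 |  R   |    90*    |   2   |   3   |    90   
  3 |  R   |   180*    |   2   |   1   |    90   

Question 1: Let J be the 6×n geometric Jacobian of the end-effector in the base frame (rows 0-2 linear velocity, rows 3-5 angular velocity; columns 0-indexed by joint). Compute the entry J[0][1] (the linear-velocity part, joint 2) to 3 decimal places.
axis z_1 = (0.0000,0.0000,1.0000); lever o_n−o_1 = (-2.0000,-2.0000,2.0000)
cross product → J_v[:, 1] = (2.0000,-2.0000,0.0000)
J_ω[:, 1] = z_1
entry J[0][1] = 2.0000

2.000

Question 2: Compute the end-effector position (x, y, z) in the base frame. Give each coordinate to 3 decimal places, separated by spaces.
-2.000 -2.000 5.000

after link 1: o_1 = (0.0000, 0.0000, 3.0000)
after link 2: o_2 = (-0.0000, -3.0000, 5.0000)
after link 3: o_3 = (-2.0000, -2.0000, 5.0000)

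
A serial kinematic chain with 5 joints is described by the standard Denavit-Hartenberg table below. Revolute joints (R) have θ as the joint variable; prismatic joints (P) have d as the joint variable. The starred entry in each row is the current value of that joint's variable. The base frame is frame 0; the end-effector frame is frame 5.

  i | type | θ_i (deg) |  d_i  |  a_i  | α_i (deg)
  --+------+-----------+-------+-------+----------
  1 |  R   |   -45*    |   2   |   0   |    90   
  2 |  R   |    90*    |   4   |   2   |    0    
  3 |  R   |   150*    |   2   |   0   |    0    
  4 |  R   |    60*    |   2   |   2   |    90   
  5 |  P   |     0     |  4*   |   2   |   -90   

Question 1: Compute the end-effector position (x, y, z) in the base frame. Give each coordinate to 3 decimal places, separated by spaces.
after link 1: o_1 = (0.0000, 0.0000, 2.0000)
after link 2: o_2 = (-2.8284, -2.8284, 4.0000)
after link 3: o_3 = (-4.2426, -4.2426, 4.0000)
after link 4: o_4 = (-4.9497, -6.3640, 2.2679)
after link 5: o_5 = (-6.6921, -4.6216, -1.4641)

-6.692 -4.622 -1.464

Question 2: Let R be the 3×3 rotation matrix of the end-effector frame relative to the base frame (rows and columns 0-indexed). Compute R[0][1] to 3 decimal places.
0.612

End-effector y-axis (col 1 of R) = (0.6124,-0.6124,0.5000)
R[0][1] = 0.6124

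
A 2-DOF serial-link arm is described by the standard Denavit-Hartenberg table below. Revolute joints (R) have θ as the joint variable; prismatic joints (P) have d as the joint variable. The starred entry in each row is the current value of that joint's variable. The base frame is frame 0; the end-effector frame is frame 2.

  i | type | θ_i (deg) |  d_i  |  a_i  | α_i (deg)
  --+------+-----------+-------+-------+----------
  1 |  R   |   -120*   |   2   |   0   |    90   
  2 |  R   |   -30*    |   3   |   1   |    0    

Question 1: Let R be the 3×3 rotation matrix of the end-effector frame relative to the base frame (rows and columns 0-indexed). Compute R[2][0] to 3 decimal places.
End-effector x-axis (col 0 of R) = (-0.4330,-0.7500,-0.5000)
R[2][0] = -0.5000

-0.500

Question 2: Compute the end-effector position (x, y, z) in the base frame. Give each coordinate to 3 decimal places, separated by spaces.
after link 1: o_1 = (0.0000, 0.0000, 2.0000)
after link 2: o_2 = (-3.0311, 0.7500, 1.5000)

-3.031 0.750 1.500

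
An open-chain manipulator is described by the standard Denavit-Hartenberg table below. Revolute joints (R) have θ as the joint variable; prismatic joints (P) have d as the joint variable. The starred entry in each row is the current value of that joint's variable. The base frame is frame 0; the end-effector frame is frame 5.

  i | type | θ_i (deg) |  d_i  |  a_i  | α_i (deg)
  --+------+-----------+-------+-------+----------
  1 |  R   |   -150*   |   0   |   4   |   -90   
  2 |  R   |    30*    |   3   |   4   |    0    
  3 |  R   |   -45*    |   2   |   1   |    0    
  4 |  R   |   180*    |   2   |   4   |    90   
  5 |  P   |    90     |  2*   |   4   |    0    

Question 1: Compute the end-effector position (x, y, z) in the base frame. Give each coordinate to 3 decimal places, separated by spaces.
1.097 -12.068 -4.708

after link 1: o_1 = (-3.4641, -2.0000, 0.0000)
after link 2: o_2 = (-4.9641, -6.3301, -2.0000)
after link 3: o_3 = (-4.8006, -8.5451, -1.7412)
after link 4: o_4 = (-0.4546, -8.3453, -2.7765)
after link 5: o_5 = (1.0972, -12.0683, -4.7083)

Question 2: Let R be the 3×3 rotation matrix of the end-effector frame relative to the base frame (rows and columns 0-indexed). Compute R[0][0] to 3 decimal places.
0.500

End-effector x-axis (col 0 of R) = (0.5000,-0.8660,0.0000)
R[0][0] = 0.5000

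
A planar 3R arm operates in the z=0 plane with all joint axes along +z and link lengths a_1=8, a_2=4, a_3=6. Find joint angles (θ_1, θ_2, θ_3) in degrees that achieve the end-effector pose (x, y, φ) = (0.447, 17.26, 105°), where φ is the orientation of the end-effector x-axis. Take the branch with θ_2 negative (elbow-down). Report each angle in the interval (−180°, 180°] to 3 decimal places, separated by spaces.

wrist centre = target − a_3·(cos φ, sin φ) = (1.9999, 11.4644)
cos θ_2 = (135.4332−8²−4²)/(2·8·4) = 0.8661; θ_2 = -29.9865° (elbow-down)
β = atan2(11.4644,1.9999) = 80.1046°; ψ = atan2(-1.9992,11.4646) = -9.8917°
θ_1 = β − ψ = 89.9964°
θ_3 = φ − θ_1 − θ_2 = 44.9902° (wrapped to (-180°,180°])

89.996 -29.987 44.990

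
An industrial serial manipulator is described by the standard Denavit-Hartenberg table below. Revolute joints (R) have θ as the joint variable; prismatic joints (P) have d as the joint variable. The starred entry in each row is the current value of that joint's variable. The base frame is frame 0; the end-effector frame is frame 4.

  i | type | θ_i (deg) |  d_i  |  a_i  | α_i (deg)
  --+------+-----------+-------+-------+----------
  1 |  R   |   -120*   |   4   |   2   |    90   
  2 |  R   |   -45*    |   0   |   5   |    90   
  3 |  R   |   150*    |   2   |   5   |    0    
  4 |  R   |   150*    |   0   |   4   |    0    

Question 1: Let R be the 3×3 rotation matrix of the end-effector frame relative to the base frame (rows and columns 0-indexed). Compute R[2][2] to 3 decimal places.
End-effector z-axis (col 2 of R) = (0.3536,0.6124,-0.7071)
R[2][2] = -0.7071

-0.707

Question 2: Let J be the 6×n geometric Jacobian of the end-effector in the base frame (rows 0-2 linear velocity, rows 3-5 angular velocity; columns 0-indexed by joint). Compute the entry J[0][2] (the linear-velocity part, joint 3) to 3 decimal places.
1.677

axis z_2 = (0.3536,0.6124,-0.7071); lever o_n−o_2 = (2.3659,2.1696,0.2334)
cross product → J_v[:, 2] = (1.6771,-1.7555,-0.6817)
J_ω[:, 2] = z_2
entry J[0][2] = 1.6771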